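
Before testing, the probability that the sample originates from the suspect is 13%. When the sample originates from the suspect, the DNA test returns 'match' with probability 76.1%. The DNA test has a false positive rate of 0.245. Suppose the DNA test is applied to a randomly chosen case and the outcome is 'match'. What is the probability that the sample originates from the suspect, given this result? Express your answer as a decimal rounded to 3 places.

P(H | E) ≈ 0.317

Write H for 'the sample originates from the suspect'. Prior odds H:¬H = 0.13/0.87 = 0.14943. For the 'match' outcome, the likelihood ratio is 0.761/0.245 = 3.1061.
Posterior odds = 0.14943 × 3.1061 = 0.46413, so P(H|E) = 0.46413/(1+0.46413) = 0.317.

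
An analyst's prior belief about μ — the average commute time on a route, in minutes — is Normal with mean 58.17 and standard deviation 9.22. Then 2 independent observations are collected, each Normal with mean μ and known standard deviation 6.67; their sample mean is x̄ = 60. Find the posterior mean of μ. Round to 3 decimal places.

With known σ, the Normal prior is conjugate. Weight on the data is w = (n/σ²)/(n/σ² + 1/τ₀²) = 0.0449550/(0.0449550+0.0117635) = 0.79260.
Posterior mean = w·x̄ + (1−w)·μ₀ = 0.79260·60 + 0.20740·58.17 = 59.620.

Posterior mean ≈ 59.620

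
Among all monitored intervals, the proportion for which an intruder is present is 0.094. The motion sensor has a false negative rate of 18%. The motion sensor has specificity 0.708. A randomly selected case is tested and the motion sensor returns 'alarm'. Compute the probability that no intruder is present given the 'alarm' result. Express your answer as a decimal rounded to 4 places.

Let H be the event that an intruder is present. P(H) = 0.094, so P(¬H) = 0.906. With E the 'alarm' result, P(E|H) = 0.82 and P(E|¬H) = 0.292.
P(E) = 0.82·0.094 + 0.292·0.906 = 0.077080 + 0.26455 = 0.34163.
By Bayes' theorem, P(H|E) = 0.077080 / 0.34163 = 0.2256. Hence P(¬H|E) = 1 − 0.2256 = 0.7744.

P(¬H | E) ≈ 0.7744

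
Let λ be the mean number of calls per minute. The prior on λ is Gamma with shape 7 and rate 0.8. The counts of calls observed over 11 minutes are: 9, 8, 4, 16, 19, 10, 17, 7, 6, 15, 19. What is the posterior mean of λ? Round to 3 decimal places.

Posterior mean ≈ 11.610

The Poisson likelihood adds the total count to the shape and the number of exposure periods to the rate. Here ∑xᵢ = 130 and n = 11, so shape 7→137 and rate 0.8→11.8.
E[λ | data] = 137/11.8 = 11.610.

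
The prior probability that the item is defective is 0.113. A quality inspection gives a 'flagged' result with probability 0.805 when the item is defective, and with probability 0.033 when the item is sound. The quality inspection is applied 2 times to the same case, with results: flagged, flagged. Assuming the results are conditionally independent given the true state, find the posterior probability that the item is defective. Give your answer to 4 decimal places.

Posterior P(H) ≈ 0.9870

Let H be the event that the item is defective; start with P(H) = 0.113. P('flagged'|H) = 0.805, P('flagged'|¬H) = 0.033.
Update on result 1 ('flagged'): P(H) ← 0.805·0.1130 / (0.805·0.1130 + 0.033·0.8870) = 0.090965/0.12024 = 0.7566.
Update on result 2 ('flagged'): P(H) ← 0.805·0.7566 / (0.805·0.7566 + 0.033·0.2434) = 0.60903/0.61706 = 0.9870.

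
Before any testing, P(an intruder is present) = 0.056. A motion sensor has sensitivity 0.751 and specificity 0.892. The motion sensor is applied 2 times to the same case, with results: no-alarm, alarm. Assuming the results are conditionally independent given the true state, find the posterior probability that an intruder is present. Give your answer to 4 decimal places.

Let H be the event that an intruder is present; start with P(H) = 0.056. P('alarm'|H) = 0.751, P('alarm'|¬H) = 0.108.
Update on result 1 ('no-alarm'): P(H) ← 0.249·0.0560 / (0.249·0.0560 + 0.892·0.9440) = 0.013944/0.85599 = 0.0163.
Update on result 2 ('alarm'): P(H) ← 0.751·0.0163 / (0.751·0.0163 + 0.108·0.9837) = 0.012234/0.11847 = 0.1033.

Posterior P(H) ≈ 0.1033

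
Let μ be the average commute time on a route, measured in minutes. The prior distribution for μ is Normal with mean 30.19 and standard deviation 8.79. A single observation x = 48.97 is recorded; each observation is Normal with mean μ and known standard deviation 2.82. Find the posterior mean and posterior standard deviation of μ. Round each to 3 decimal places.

Prior precision 1/τ₀² = 1/8.79² = 0.0129426; data precision n/σ² = 1/2.82² = 0.125748.
Posterior precision = 0.0129426 + 0.125748 = 0.138691, giving posterior SD = 1/√0.138691 = 2.685.
Posterior mean = (0.0129426·30.19 + 0.125748·48.97) / 0.138691 = 47.217.

Posterior mean ≈ 47.217; posterior SD ≈ 2.685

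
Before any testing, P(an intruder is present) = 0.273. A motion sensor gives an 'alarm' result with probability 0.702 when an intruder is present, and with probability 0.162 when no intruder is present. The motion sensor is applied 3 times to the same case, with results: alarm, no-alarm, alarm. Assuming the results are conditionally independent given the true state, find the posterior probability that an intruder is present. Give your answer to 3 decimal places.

With H the event that an intruder is present, the joint likelihood of the observed sequence is P(data|H) = 0.702·0.298·0.702 = 0.14686 and P(data|¬H) = 0.162·0.838·0.162 = 0.021992.
Bayes: P(H|data) = 0.273·0.14686 / (0.273·0.14686 + 0.727·0.021992) = 0.040092/0.056080 = 0.7149.

Posterior P(H) ≈ 0.715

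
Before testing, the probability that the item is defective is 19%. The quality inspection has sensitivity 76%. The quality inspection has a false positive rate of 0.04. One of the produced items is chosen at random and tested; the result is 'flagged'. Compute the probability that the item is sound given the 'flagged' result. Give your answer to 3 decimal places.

Let H be the event that the item is defective. P(H) = 0.19, so P(¬H) = 0.81. With E the 'flagged' result, P(E|H) = 0.76 and P(E|¬H) = 0.04.
P(E) = 0.76·0.19 + 0.04·0.81 = 0.14440 + 0.032400 = 0.17680.
By Bayes' theorem, P(H|E) = 0.14440 / 0.17680 = 0.817. Hence P(¬H|E) = 1 − 0.817 = 0.183.

P(¬H | E) ≈ 0.183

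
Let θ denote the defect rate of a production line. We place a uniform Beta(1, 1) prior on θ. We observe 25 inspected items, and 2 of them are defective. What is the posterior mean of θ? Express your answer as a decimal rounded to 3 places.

Posterior mean ≈ 0.111

The binomial likelihood is conjugate to the Beta prior: with 2 successes and 23 failures, the posterior is Beta(1+2, 1+23) = Beta(3, 24).
E[θ | data] = 3/(3+24) = 0.111.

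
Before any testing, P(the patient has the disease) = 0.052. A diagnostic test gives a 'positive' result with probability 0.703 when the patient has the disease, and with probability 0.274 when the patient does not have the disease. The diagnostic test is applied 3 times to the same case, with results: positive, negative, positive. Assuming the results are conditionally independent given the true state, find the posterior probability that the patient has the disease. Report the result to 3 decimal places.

Posterior P(H) ≈ 0.129

Let H be the event that the patient has the disease; start with P(H) = 0.052. P('positive'|H) = 0.703, P('positive'|¬H) = 0.274.
Update on result 1 ('positive'): P(H) ← 0.703·0.0520 / (0.703·0.0520 + 0.274·0.9480) = 0.036556/0.29631 = 0.1234.
Update on result 2 ('negative'): P(H) ← 0.297·0.1234 / (0.297·0.1234 + 0.726·0.8766) = 0.036641/0.67307 = 0.0544.
Update on result 3 ('positive'): P(H) ← 0.703·0.0544 / (0.703·0.0544 + 0.274·0.9456) = 0.038271/0.29735 = 0.1287.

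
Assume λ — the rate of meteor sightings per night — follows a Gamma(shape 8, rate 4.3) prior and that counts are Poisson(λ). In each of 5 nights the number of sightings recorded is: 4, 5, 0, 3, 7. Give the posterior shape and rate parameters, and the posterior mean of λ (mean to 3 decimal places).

Total count ∑xᵢ = 19 over n = 5 nights.
Gamma is conjugate to the Poisson likelihood: posterior is Gamma(shape = 8+19 = 27, rate = 4.3+5 = 9.3).
Posterior mean = shape/rate = 27/9.3 = 2.903.

Posterior: Gamma(shape=27, rate=9.3); mean ≈ 2.903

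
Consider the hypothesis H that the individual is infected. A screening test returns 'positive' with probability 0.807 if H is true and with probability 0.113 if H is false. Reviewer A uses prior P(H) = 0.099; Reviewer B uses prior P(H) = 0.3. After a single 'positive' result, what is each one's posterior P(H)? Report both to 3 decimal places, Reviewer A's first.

The likelihood ratio for a 'positive' result is 0.807/0.113 = 7.1416.
Reviewer A: prior odds 0.099/0.901 = 0.10988; posterior odds 0.78470; posterior probability 0.440.
Reviewer B: prior odds 0.3/0.7 = 0.42857; posterior odds 3.0607; posterior probability 0.754.

Reviewer A: 0.440; Reviewer B: 0.754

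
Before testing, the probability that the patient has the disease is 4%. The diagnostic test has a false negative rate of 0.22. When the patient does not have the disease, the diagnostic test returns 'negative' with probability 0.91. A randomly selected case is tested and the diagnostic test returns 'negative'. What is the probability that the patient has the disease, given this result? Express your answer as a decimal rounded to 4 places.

Write H for 'the patient has the disease'. Prior odds H:¬H = 0.04/0.96 = 0.041667. For the 'negative' outcome, the likelihood ratio is 0.22/0.91 = 0.24176.
Posterior odds = 0.041667 × 0.24176 = 0.010073, so P(H|E) = 0.010073/(1+0.010073) = 0.0100.

P(H | E) ≈ 0.0100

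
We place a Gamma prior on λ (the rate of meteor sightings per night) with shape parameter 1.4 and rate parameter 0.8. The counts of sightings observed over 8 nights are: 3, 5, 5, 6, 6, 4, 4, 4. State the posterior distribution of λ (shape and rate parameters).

The Poisson likelihood adds the total count to the shape and the number of exposure periods to the rate. Here ∑xᵢ = 37 and n = 8, so shape 1.4→38.4 and rate 0.8→8.8.

Posterior: Gamma(shape=38.4, rate=8.8)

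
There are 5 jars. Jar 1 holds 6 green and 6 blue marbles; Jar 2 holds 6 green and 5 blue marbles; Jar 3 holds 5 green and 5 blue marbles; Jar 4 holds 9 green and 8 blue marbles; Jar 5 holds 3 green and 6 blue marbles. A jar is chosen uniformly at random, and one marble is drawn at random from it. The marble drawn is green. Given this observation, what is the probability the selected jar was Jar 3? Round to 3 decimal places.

Posterior probability ≈ 0.208

Tabulate prior·likelihood by source: [1] prior 0.2, lik 0.5, product 0.1000; [2] prior 0.2, lik 0.5455, product 0.1091; [3] prior 0.2, lik 0.5, product 0.1000; [4] prior 0.2, lik 0.5294, product 0.1059; [5] prior 0.2, lik 0.3333, product 0.06667.
Normalizing constant = 0.48164; the posterior for Jar 3 is its product over the sum, 0.1000/0.48164 = 0.208.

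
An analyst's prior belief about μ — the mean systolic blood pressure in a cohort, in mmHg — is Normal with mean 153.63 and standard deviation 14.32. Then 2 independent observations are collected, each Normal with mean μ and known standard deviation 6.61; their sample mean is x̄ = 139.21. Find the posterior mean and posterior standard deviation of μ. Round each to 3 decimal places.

With known σ, the Normal prior is conjugate. Weight on the data is w = (n/σ²)/(n/σ² + 1/τ₀²) = 0.0457749/(0.0457749+0.00487656) = 0.90372.
Posterior mean = w·x̄ + (1−w)·μ₀ = 0.90372·139.21 + 0.096277·153.63 = 140.598. Posterior variance = 1/(0.0457749+0.00487656) = 19.7428, so SD = 4.443.

Posterior mean ≈ 140.598; posterior SD ≈ 4.443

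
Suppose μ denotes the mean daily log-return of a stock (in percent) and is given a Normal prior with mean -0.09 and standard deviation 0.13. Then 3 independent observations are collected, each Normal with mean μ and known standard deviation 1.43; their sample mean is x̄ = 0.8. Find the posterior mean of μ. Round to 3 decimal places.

Posterior mean ≈ -0.068

With known σ, the Normal prior is conjugate. Weight on the data is w = (n/σ²)/(n/σ² + 1/τ₀²) = 1.46706/(1.46706+59.1716) = 0.024194.
Posterior mean = w·x̄ + (1−w)·μ₀ = 0.024194·0.8 + 0.97581·-0.09 = -0.068.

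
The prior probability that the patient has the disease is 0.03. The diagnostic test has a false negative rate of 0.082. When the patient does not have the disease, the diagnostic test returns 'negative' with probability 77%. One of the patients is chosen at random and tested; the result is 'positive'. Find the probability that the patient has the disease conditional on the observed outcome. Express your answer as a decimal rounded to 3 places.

Write H for 'the patient has the disease'. Prior odds H:¬H = 0.03/0.97 = 0.030928. For the 'positive' outcome, the likelihood ratio is 0.918/0.23 = 3.9913.
Posterior odds = 0.030928 × 3.9913 = 0.12344, so P(H|E) = 0.12344/(1+0.12344) = 0.110.

P(H | E) ≈ 0.110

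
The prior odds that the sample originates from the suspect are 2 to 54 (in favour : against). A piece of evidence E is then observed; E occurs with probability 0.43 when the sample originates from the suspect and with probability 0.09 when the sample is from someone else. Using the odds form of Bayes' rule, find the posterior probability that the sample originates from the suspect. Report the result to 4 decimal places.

Prior odds = 2/54 = 0.037037. In log-odds, ln(0.037037) = -3.2958.
Add log likelihood ratio: ln(4.7778) = 1.5640.
Posterior log-odds = -1.7319, so posterior odds = exp(-1.7319) = 0.17695. Converting, P(H|E) = 0.17695/1.1770 = 0.1503.

Posterior probability ≈ 0.1503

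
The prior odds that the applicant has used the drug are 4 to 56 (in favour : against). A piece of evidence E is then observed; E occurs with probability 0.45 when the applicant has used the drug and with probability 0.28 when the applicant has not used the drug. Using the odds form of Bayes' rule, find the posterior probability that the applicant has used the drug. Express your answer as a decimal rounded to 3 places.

Prior odds = 4/56 = 0.071429.
Likelihood ratio for E = 0.45/0.28 = 1.6071.
Posterior odds = prior odds × LR = 0.11480.
Posterior probability = odds/(1+odds) = 0.11480/1.1148 = 0.103.

Posterior probability ≈ 0.103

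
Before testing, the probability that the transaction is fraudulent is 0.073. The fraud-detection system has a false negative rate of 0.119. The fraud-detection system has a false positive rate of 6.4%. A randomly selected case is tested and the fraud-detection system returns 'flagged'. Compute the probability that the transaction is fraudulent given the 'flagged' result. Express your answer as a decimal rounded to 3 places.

P(H | E) ≈ 0.520

Let H be the event that the transaction is fraudulent. P(H) = 0.073, so P(¬H) = 0.927. With E the 'flagged' result, P(E|H) = 0.881 and P(E|¬H) = 0.064.
P(E) = 0.881·0.073 + 0.064·0.927 = 0.064313 + 0.059328 = 0.12364.
By Bayes' theorem, P(H|E) = 0.064313 / 0.12364 = 0.520.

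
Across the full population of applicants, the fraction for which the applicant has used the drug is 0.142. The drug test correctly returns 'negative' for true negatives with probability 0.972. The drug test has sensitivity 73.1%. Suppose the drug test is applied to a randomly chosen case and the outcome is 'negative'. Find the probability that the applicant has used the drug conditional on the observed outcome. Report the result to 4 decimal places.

Let H be the event that the applicant has used the drug. P(H) = 0.142, so P(¬H) = 0.858. With E the 'negative' result, P(E|H) = 0.269 and P(E|¬H) = 0.972.
P(E) = 0.269·0.142 + 0.972·0.858 = 0.038198 + 0.83398 = 0.87217.
By Bayes' theorem, P(H|E) = 0.038198 / 0.87217 = 0.0438.

P(H | E) ≈ 0.0438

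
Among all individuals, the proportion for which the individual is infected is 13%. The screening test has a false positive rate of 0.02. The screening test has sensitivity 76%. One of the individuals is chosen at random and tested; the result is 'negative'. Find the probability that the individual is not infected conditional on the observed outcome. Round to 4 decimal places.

Write H for 'the individual is infected'. Prior odds H:¬H = 0.13/0.87 = 0.14943. For the 'negative' outcome, the likelihood ratio is 0.24/0.98 = 0.24490.
Posterior odds = 0.14943 × 0.24490 = 0.036594, so P(H|E) = 0.036594/(1+0.036594) = 0.0353. Then P(¬H|E) = 1 − 0.0353 = 0.9647.

P(¬H | E) ≈ 0.9647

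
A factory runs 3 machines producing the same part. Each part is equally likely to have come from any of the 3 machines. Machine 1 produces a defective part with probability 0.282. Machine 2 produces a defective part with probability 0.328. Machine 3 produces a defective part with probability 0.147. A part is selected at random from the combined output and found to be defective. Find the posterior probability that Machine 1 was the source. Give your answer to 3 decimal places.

Posterior probability ≈ 0.373

Tabulate prior·likelihood by source: [1] prior 0.333333, lik 0.282, product 0.09400; [2] prior 0.333333, lik 0.328, product 0.1093; [3] prior 0.333333, lik 0.147, product 0.04900.
Normalizing constant = 0.25233; the posterior for Machine 1 is its product over the sum, 0.09400/0.25233 = 0.373.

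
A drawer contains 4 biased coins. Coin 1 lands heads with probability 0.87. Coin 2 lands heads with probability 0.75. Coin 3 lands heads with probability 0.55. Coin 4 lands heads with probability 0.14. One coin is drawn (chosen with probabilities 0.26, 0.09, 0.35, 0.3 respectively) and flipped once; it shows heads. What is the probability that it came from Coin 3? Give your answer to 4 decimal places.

Posterior probability ≈ 0.3644

Tabulate prior·likelihood by source: [1] prior 0.26, lik 0.87, product 0.2262; [2] prior 0.09, lik 0.75, product 0.06750; [3] prior 0.35, lik 0.55, product 0.1925; [4] prior 0.3, lik 0.14, product 0.04200.
Normalizing constant = 0.52820; the posterior for Coin 3 is its product over the sum, 0.1925/0.52820 = 0.3644.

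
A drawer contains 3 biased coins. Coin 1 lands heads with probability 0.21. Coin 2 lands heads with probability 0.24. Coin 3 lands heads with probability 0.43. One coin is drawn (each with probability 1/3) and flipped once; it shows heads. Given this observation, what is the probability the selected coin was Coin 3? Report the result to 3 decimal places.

Posterior probability ≈ 0.489

Tabulate prior·likelihood by source: [1] prior 0.333333, lik 0.21, product 0.07000; [2] prior 0.333333, lik 0.24, product 0.08000; [3] prior 0.333333, lik 0.43, product 0.1433.
Normalizing constant = 0.29333; the posterior for Coin 3 is its product over the sum, 0.1433/0.29333 = 0.489.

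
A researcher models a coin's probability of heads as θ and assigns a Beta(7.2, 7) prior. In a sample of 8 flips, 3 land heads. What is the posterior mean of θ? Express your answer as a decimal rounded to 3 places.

Posterior mean ≈ 0.459

The binomial likelihood is conjugate to the Beta prior: with 3 successes and 5 failures, the posterior is Beta(7.2+3, 7+5) = Beta(10.2, 12).
Posterior mean = α/(α+β) = 10.2/22.2 = 0.459.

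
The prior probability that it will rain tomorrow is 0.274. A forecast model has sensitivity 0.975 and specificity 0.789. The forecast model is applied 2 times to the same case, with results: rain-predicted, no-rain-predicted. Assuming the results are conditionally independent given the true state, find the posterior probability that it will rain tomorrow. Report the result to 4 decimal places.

Posterior P(H) ≈ 0.0524

Let H be the event that it will rain tomorrow; start with P(H) = 0.274. P('rain-predicted'|H) = 0.975, P('rain-predicted'|¬H) = 0.211.
Update on result 1 ('rain-predicted'): P(H) ← 0.975·0.2740 / (0.975·0.2740 + 0.211·0.7260) = 0.26715/0.42034 = 0.6356.
Update on result 2 ('no-rain-predicted'): P(H) ← 0.025·0.6356 / (0.025·0.6356 + 0.789·0.3644) = 0.015889/0.30343 = 0.0524.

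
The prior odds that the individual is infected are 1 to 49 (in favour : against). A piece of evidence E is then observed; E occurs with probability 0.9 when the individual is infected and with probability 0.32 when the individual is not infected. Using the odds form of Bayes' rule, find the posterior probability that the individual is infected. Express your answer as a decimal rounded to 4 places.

Prior odds = 1/49 = 0.020408. In log-odds, ln(0.020408) = -3.8918.
Add log likelihood ratio: ln(2.8125) = 1.0341.
Posterior log-odds = -2.8577, so posterior odds = exp(-2.8577) = 0.057398. Converting, P(H|E) = 0.057398/1.0574 = 0.0543.

Posterior probability ≈ 0.0543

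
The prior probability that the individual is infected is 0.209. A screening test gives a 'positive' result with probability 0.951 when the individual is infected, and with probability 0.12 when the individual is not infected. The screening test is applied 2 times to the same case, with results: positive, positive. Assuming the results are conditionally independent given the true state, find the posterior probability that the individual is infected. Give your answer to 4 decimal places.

With H the event that the individual is infected, the joint likelihood of the observed sequence is P(data|H) = 0.951·0.951 = 0.90440 and P(data|¬H) = 0.12·0.12 = 0.014400.
Bayes: P(H|data) = 0.209·0.90440 / (0.209·0.90440 + 0.791·0.014400) = 0.18902/0.20041 = 0.9432.

Posterior P(H) ≈ 0.9432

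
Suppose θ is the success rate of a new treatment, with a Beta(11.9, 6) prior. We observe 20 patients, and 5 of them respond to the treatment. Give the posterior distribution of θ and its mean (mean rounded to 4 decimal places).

The binomial likelihood is conjugate to the Beta prior: with 5 successes and 15 failures, the posterior is Beta(11.9+5, 6+15) = Beta(16.9, 21).
E[θ | data] = 16.9/(16.9+21) = 0.4459.

Posterior: Beta(16.9, 21); mean ≈ 0.4459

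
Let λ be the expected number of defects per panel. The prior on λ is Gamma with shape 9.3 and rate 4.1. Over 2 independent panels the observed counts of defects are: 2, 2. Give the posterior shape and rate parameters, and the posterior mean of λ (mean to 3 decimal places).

The Poisson likelihood adds the total count to the shape and the number of exposure periods to the rate. Here ∑xᵢ = 4 and n = 2, so shape 9.3→13.3 and rate 4.1→6.1.
Posterior mean = shape/rate = 13.3/6.1 = 2.180.

Posterior: Gamma(shape=13.3, rate=6.1); mean ≈ 2.180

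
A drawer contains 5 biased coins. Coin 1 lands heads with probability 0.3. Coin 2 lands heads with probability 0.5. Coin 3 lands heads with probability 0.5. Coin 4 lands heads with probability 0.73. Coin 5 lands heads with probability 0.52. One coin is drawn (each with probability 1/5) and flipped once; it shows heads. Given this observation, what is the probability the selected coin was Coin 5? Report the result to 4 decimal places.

P(heads|C1) = 0.3; P(heads|C2) = 0.5; P(heads|C3) = 0.5; P(heads|C4) = 0.73; P(heads|C5) = 0.52.
Prior × likelihood for each source: 0.2·0.3=0.06000, 0.2·0.5=0.1000, 0.2·0.5=0.1000, 0.2·0.73=0.1460, 0.2·0.52=0.1040. Summing gives P(heads) = 0.51000.
P(Coin 5 | heads) = 0.1040 / 0.51000 = 0.2039.

Posterior probability ≈ 0.2039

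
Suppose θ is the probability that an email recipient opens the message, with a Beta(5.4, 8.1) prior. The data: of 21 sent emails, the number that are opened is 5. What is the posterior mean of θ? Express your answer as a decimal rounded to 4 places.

Posterior mean ≈ 0.3014

Observing 5 successes and 16 failures updates Beta(5.4, 8.1) by adding the success and failure counts to the two shape parameters: α = 5.4+5 = 10.4, β = 8.1+16 = 24.1.
Posterior mean = α/(α+β) = 10.4/34.5 = 0.3014.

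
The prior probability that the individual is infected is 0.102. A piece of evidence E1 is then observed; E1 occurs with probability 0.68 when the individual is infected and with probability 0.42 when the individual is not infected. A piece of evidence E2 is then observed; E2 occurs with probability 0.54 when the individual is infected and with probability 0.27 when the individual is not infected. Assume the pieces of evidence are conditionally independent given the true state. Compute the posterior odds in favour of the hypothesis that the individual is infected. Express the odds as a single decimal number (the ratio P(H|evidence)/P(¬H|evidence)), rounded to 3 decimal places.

Prior odds = 0.102/(1−0.102) = 0.11359. In log-odds, ln(0.11359) = -2.1752.
Add log likelihood ratios: ln(1.6190) + ln(2.0000) = 1.1750.
Posterior log-odds = -1.0002, so posterior odds = exp(-1.0002) = 0.36780.

Posterior odds ≈ 0.368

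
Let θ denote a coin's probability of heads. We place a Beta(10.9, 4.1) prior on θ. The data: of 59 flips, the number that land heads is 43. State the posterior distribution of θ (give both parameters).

Posterior: Beta(53.9, 20.1)

The binomial likelihood is conjugate to the Beta prior: with 43 successes and 16 failures, the posterior is Beta(10.9+43, 4.1+16) = Beta(53.9, 20.1).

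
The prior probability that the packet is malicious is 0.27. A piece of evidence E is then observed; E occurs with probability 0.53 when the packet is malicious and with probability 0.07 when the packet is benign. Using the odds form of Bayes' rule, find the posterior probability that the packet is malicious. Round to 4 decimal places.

Prior odds = 0.27/(1−0.27) = 0.36986.
Likelihood ratio for E = 0.53/0.07 = 7.5714.
Posterior odds = prior odds × LR = 2.8004.
Posterior probability = odds/(1+odds) = 2.8004/3.8004 = 0.7369.

Posterior probability ≈ 0.7369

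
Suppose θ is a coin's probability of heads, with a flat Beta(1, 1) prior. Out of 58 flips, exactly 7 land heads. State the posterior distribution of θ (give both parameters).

Posterior: Beta(8, 52)

Observing 7 successes and 51 failures updates Beta(1, 1) by adding the success and failure counts to the two shape parameters: α = 1+7 = 8, β = 1+51 = 52.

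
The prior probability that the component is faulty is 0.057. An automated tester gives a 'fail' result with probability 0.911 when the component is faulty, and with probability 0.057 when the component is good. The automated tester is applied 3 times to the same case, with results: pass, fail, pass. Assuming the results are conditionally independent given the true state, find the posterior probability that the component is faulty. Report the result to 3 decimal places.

Posterior P(H) ≈ 0.009

Let H be the event that the component is faulty; start with P(H) = 0.057. P('fail'|H) = 0.911, P('fail'|¬H) = 0.057.
Update on result 1 ('pass'): P(H) ← 0.089·0.0570 / (0.089·0.0570 + 0.943·0.9430) = 0.0050730/0.89432 = 0.0057.
Update on result 2 ('fail'): P(H) ← 0.911·0.0057 / (0.911·0.0057 + 0.057·0.9943) = 0.0051676/0.061844 = 0.0836.
Update on result 3 ('pass'): P(H) ← 0.089·0.0836 / (0.089·0.0836 + 0.943·0.9164) = 0.0074367/0.87164 = 0.0085.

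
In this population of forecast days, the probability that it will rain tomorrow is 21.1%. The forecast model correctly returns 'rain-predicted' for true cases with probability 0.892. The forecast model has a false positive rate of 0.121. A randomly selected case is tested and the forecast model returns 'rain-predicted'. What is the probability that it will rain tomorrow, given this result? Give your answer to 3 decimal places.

Write H for 'it will rain tomorrow'. Prior odds H:¬H = 0.211/0.789 = 0.26743. For the 'rain-predicted' outcome, the likelihood ratio is 0.892/0.121 = 7.3719.
Posterior odds = 0.26743 × 7.3719 = 1.9714, so P(H|E) = 1.9714/(1+1.9714) = 0.663.

P(H | E) ≈ 0.663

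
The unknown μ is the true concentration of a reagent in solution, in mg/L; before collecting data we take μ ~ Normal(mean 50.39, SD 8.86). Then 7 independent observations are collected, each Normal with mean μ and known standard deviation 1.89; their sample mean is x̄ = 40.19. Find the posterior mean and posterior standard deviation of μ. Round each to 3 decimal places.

Prior precision 1/τ₀² = 1/8.86² = 0.0127389; data precision n/σ² = 7/1.89² = 1.95963.
Posterior precision = 0.0127389 + 1.95963 = 1.97237, giving posterior SD = 1/√1.97237 = 0.712.
Posterior mean = (0.0127389·50.39 + 1.95963·40.19) / 1.97237 = 40.256.

Posterior mean ≈ 40.256; posterior SD ≈ 0.712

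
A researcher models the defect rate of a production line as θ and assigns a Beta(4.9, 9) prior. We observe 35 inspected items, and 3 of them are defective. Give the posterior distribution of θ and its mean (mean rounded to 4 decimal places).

The binomial likelihood is conjugate to the Beta prior: with 3 successes and 32 failures, the posterior is Beta(4.9+3, 9+32) = Beta(7.9, 41).
E[θ | data] = 7.9/(7.9+41) = 0.1616.

Posterior: Beta(7.9, 41); mean ≈ 0.1616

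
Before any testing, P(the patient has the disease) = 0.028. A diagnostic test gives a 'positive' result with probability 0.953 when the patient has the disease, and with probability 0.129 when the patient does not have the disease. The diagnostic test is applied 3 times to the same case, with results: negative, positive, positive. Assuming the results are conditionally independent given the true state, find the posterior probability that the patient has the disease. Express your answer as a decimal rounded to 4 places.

Let H be the event that the patient has the disease; start with P(H) = 0.028. P('positive'|H) = 0.953, P('positive'|¬H) = 0.129.
Update on result 1 ('negative'): P(H) ← 0.047·0.0280 / (0.047·0.0280 + 0.871·0.9720) = 0.0013160/0.84793 = 0.0016.
Update on result 2 ('positive'): P(H) ← 0.953·0.0016 / (0.953·0.0016 + 0.129·0.9984) = 0.0014791/0.13028 = 0.0114.
Update on result 3 ('positive'): P(H) ← 0.953·0.0114 / (0.953·0.0114 + 0.129·0.9886) = 0.010820/0.13835 = 0.0782.

Posterior P(H) ≈ 0.0782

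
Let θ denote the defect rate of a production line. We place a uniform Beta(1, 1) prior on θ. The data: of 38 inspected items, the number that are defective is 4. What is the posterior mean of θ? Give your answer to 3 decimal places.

Posterior mean ≈ 0.125

The binomial likelihood is conjugate to the Beta prior: with 4 successes and 34 failures, the posterior is Beta(1+4, 1+34) = Beta(5, 35).
Posterior mean = α/(α+β) = 5/40 = 0.125.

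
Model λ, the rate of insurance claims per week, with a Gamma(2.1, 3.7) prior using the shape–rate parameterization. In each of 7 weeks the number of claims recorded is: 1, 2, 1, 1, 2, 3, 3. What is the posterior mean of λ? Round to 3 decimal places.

Posterior mean ≈ 1.411

The Poisson likelihood adds the total count to the shape and the number of exposure periods to the rate. Here ∑xᵢ = 13 and n = 7, so shape 2.1→15.1 and rate 3.7→10.7.
Posterior mean = shape/rate = 15.1/10.7 = 1.411.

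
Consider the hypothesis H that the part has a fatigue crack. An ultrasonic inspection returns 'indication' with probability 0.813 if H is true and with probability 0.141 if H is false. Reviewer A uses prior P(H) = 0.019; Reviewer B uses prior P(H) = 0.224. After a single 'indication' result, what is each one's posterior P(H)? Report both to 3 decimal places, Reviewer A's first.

Reviewer A: 0.100; Reviewer B: 0.625

P('+'|H) = 0.813, P('+'|¬H) = 0.141.
Reviewer A: numerator 0.813·0.019 = 0.015447; evidence = 0.015447+0.141·0.981 = 0.15377; posterior = 0.100.
Reviewer B: numerator 0.813·0.224 = 0.18211; evidence = 0.18211+0.141·0.776 = 0.29153; posterior = 0.625.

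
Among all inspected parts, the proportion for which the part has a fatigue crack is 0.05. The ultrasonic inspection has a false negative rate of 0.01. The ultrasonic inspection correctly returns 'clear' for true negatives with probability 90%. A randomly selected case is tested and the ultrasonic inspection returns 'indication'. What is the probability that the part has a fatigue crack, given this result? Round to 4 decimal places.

Write H for 'the part has a fatigue crack'. Prior odds H:¬H = 0.05/0.95 = 0.052632. For the 'indication' outcome, the likelihood ratio is 0.99/0.1 = 9.9000.
Posterior odds = 0.052632 × 9.9000 = 0.52105, so P(H|E) = 0.52105/(1+0.52105) = 0.3426.

P(H | E) ≈ 0.3426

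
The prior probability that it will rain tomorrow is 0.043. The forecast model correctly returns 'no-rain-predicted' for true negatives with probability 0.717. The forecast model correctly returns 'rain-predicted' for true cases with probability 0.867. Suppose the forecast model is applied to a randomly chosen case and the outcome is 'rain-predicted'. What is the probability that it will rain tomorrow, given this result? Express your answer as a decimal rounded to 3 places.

P(H | E) ≈ 0.121

Let H be the event that it will rain tomorrow. P(H) = 0.043, so P(¬H) = 0.957. With E the 'rain-predicted' result, P(E|H) = 0.867 and P(E|¬H) = 0.283.
P(E) = 0.867·0.043 + 0.283·0.957 = 0.037281 + 0.27083 = 0.30811.
By Bayes' theorem, P(H|E) = 0.037281 / 0.30811 = 0.121.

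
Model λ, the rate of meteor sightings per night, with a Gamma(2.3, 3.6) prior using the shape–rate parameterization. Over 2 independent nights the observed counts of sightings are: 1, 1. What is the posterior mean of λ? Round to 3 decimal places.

The Poisson likelihood adds the total count to the shape and the number of exposure periods to the rate. Here ∑xᵢ = 2 and n = 2, so shape 2.3→4.3 and rate 3.6→5.6.
E[λ | data] = 4.3/5.6 = 0.768.

Posterior mean ≈ 0.768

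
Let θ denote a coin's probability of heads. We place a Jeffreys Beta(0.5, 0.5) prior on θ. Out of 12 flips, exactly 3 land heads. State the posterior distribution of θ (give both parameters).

The binomial likelihood is conjugate to the Beta prior: with 3 successes and 9 failures, the posterior is Beta(0.5+3, 0.5+9) = Beta(3.5, 9.5).

Posterior: Beta(3.5, 9.5)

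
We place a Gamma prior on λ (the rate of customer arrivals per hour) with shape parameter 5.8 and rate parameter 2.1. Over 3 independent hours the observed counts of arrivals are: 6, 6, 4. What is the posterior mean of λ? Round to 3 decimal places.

Total count ∑xᵢ = 16 over n = 3 hours.
Gamma is conjugate to the Poisson likelihood: posterior is Gamma(shape = 5.8+16 = 21.8, rate = 2.1+3 = 5.1).
E[λ | data] = 21.8/5.1 = 4.275.

Posterior mean ≈ 4.275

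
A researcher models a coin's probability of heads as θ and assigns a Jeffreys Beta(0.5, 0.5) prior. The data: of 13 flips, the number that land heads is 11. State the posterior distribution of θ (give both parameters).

Posterior: Beta(11.5, 2.5)

Observing 11 successes and 2 failures updates Beta(0.5, 0.5) by adding the success and failure counts to the two shape parameters: α = 0.5+11 = 11.5, β = 0.5+2 = 2.5.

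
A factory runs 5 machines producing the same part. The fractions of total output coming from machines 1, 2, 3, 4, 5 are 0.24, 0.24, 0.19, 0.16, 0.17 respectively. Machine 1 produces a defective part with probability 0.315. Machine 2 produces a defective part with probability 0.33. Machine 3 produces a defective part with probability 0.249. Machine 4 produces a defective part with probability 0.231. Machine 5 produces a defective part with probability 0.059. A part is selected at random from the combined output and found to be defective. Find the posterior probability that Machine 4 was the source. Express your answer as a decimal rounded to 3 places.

Posterior probability ≈ 0.148

Tabulate prior·likelihood by source: [1] prior 0.24, lik 0.315, product 0.07560; [2] prior 0.24, lik 0.33, product 0.07920; [3] prior 0.19, lik 0.249, product 0.04731; [4] prior 0.16, lik 0.231, product 0.03696; [5] prior 0.17, lik 0.059, product 0.01003.
Normalizing constant = 0.24910; the posterior for Machine 4 is its product over the sum, 0.03696/0.24910 = 0.148.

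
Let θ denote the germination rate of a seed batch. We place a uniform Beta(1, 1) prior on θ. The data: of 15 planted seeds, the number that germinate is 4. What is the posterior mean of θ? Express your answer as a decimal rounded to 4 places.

Posterior mean ≈ 0.2941

Observing 4 successes and 11 failures updates Beta(1, 1) by adding the success and failure counts to the two shape parameters: α = 1+4 = 5, β = 1+11 = 12.
E[θ | data] = 5/(5+12) = 0.2941.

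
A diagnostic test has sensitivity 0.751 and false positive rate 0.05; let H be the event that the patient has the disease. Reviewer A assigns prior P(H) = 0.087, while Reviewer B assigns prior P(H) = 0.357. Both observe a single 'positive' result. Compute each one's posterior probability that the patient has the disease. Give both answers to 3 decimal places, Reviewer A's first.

The likelihood ratio for a 'positive' result is 0.751/0.05 = 15.020.
Reviewer A: prior odds 0.087/0.913 = 0.095290; posterior odds 1.4313; posterior probability 0.589.
Reviewer B: prior odds 0.357/0.643 = 0.55521; posterior odds 8.3393; posterior probability 0.893.

Reviewer A: 0.589; Reviewer B: 0.893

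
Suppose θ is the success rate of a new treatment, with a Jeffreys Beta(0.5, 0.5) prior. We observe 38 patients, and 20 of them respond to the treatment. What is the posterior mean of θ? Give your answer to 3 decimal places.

Observing 20 successes and 18 failures updates Beta(0.5, 0.5) by adding the success and failure counts to the two shape parameters: α = 0.5+20 = 20.5, β = 0.5+18 = 18.5.
Posterior mean = α/(α+β) = 20.5/39 = 0.526.

Posterior mean ≈ 0.526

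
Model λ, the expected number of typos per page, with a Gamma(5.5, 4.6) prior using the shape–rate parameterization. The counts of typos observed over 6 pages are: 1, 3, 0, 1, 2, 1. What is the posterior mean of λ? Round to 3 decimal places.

The Poisson likelihood adds the total count to the shape and the number of exposure periods to the rate. Here ∑xᵢ = 8 and n = 6, so shape 5.5→13.5 and rate 4.6→10.6.
Posterior mean = shape/rate = 13.5/10.6 = 1.274.

Posterior mean ≈ 1.274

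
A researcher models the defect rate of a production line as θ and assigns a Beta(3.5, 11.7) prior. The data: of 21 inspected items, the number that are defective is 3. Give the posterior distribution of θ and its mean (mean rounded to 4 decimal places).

Observing 3 successes and 18 failures updates Beta(3.5, 11.7) by adding the success and failure counts to the two shape parameters: α = 3.5+3 = 6.5, β = 11.7+18 = 29.7.
E[θ | data] = 6.5/(6.5+29.7) = 0.1796.

Posterior: Beta(6.5, 29.7); mean ≈ 0.1796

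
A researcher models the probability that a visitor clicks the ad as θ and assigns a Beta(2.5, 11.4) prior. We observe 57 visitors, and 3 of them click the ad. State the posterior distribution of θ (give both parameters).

Posterior: Beta(5.5, 65.4)

The binomial likelihood is conjugate to the Beta prior: with 3 successes and 54 failures, the posterior is Beta(2.5+3, 11.4+54) = Beta(5.5, 65.4).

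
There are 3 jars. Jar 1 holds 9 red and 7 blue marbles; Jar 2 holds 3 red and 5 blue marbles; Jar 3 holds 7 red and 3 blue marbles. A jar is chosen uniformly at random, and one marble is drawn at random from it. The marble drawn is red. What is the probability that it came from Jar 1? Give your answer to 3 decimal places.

Posterior probability ≈ 0.344

Tabulate prior·likelihood by source: [1] prior 0.333333, lik 0.5625, product 0.1875; [2] prior 0.333333, lik 0.375, product 0.1250; [3] prior 0.333333, lik 0.7, product 0.2333.
Normalizing constant = 0.54583; the posterior for Jar 1 is its product over the sum, 0.1875/0.54583 = 0.344.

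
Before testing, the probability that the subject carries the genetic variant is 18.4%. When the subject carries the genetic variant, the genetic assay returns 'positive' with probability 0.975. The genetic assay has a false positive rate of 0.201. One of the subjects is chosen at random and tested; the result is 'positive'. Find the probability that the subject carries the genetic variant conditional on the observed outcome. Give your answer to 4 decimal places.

Let H be the event that the subject carries the genetic variant. P(H) = 0.184, so P(¬H) = 0.816. With E the 'positive' result, P(E|H) = 0.975 and P(E|¬H) = 0.201.
P(E) = 0.975·0.184 + 0.201·0.816 = 0.17940 + 0.16402 = 0.34342.
By Bayes' theorem, P(H|E) = 0.17940 / 0.34342 = 0.5224.

P(H | E) ≈ 0.5224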